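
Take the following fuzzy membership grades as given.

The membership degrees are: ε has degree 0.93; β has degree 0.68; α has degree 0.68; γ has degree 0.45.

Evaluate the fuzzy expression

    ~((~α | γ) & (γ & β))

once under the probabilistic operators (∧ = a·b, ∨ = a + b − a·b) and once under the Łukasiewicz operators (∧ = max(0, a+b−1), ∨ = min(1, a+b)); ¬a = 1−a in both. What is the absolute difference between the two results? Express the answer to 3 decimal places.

0.192

Under probabilistic:
  ~α = 1 − 0.6800 = 0.3200
  ~α | γ = a + b − a·b on (0.3200, 0.4500) = 0.6260
  γ & β = a·b on (0.4500, 0.6800) = 0.3060
  (~α | γ) & (γ & β) = a·b on (0.6260, 0.3060) = 0.1916
  ~((~α | γ) & (γ & β)) = 1 − 0.1916 = 0.8084
  → value = 0.8084
Under Łukasiewicz:
  ~α = 1 − 0.68 = 0.32
  ~α | γ = min(1, a+b) on (0.32, 0.45) = 0.77
  γ & β = max(0, a+b−1) on (0.45, 0.68) = 0.13
  (~α | γ) & (γ & β) = max(0, a+b−1) on (0.77, 0.13) = 0.00
  ~((~α | γ) & (γ & β)) = 1 − 0.00 = 1.00
  → value = 1.0000
|0.8084 − 1.0000| = 0.192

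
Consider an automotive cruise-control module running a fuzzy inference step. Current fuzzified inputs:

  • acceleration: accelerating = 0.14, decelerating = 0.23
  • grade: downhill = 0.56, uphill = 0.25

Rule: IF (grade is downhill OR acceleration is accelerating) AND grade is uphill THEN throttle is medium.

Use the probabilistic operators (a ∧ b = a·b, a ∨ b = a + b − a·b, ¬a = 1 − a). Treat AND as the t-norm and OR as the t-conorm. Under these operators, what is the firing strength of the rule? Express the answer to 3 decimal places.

0.155

firing strength: (downhill=0.56 OR accelerating=0.14) = 0.6216; AND[a·b] with uphill=0.25 → w = 0.1554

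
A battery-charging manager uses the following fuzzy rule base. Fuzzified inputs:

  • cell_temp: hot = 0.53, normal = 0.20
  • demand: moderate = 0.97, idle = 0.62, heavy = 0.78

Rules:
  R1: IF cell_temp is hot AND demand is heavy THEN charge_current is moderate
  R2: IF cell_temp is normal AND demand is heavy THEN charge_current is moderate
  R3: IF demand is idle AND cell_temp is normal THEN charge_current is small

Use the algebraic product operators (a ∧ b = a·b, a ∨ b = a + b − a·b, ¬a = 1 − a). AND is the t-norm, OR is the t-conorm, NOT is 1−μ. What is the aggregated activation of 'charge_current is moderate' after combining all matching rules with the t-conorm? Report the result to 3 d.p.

R1: hot=0.53, heavy=0.78; AND[a·b] → w = 0.4134
R2: normal=0.20, heavy=0.78; AND[a·b] → w = 0.1560
R3: idle=0.62, normal=0.20; AND[a·b] → w = 0.1240
Rules with consequent 'moderate': {R1, R2} → strengths 0.4134, 0.1560
Aggregate via t-conorm [a + b − a·b]: 0.5049

0.505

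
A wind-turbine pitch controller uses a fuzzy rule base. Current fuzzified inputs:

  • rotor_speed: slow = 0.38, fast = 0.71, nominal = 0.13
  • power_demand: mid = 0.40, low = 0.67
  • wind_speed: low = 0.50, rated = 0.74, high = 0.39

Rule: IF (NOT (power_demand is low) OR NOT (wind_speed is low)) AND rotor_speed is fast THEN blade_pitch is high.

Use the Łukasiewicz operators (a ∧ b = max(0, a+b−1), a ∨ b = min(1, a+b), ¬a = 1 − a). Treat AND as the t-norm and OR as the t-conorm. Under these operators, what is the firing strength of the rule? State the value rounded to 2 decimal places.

firing strength: (¬low=1−0.67=0.33 OR ¬low=1−0.50=0.50) = 0.83; AND[max(0, a+b−1)] with fast=0.71 → w = 0.54

0.54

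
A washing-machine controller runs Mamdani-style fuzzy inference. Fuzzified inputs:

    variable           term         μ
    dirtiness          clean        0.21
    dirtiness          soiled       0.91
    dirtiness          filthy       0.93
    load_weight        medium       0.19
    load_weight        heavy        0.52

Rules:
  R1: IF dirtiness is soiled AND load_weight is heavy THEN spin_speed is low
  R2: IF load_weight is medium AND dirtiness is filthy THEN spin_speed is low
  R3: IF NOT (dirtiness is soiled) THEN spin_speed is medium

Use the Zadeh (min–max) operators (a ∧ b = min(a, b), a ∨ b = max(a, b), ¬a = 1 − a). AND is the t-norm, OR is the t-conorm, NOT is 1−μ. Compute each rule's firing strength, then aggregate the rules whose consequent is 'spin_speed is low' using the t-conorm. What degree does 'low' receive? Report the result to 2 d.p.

R1: soiled=0.91, heavy=0.52; AND[min(a, b)] → w = 0.52
R2: medium=0.19, filthy=0.93; AND[min(a, b)] → w = 0.19
R3: ¬soiled=1−0.91=0.09 → w = 0.09
Rules with consequent 'low': {R1, R2} → strengths 0.52, 0.19
Aggregate via t-conorm [max(a, b)]: 0.52

0.52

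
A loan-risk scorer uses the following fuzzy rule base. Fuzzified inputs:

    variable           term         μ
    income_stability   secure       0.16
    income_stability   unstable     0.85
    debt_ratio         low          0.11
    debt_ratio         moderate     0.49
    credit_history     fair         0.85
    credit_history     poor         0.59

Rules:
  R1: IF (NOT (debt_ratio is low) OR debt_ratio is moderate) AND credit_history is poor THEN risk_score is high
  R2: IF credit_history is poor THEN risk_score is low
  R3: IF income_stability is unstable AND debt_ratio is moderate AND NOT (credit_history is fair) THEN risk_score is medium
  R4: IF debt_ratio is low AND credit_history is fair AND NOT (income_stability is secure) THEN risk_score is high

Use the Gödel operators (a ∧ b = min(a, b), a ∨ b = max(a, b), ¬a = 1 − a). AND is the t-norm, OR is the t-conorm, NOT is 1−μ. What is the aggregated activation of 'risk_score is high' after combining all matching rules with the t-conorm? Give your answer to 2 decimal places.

0.59

R1: (¬low=1−0.11=0.89 OR moderate=0.49) = 0.89; AND[min(a, b)] with poor=0.59 → w = 0.59
R2: poor=0.59 → w = 0.59
R3: unstable=0.85, moderate=0.49, ¬fair=1−0.85=0.15; AND[min(a, b)] → w = 0.15
R4: low=0.11, fair=0.85, ¬secure=1−0.16=0.84; AND[min(a, b)] → w = 0.11
Rules with consequent 'high': {R1, R4} → strengths 0.59, 0.11
Aggregate via t-conorm [max(a, b)]: 0.59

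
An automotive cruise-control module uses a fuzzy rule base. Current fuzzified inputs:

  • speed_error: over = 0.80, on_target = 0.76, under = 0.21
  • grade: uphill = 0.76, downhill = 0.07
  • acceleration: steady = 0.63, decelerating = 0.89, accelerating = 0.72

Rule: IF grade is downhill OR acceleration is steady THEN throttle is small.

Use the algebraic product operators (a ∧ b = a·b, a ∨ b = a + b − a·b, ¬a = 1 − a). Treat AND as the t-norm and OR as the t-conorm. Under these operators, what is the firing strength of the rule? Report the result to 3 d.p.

0.656

firing strength: downhill=0.07, steady=0.63; OR[a + b − a·b] → w = 0.6559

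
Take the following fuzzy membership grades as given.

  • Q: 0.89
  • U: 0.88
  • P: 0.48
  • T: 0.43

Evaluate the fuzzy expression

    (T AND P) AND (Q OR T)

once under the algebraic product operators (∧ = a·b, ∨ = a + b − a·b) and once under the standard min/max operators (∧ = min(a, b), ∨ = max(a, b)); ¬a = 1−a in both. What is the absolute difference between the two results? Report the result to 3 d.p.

Under algebraic product:
  T AND P = a·b on (0.4300, 0.4800) = 0.2064
  Q OR T = a + b − a·b on (0.8900, 0.4300) = 0.9373
  (T AND P) AND (Q OR T) = a·b on (0.2064, 0.9373) = 0.1935
  → value = 0.1935
Under standard min/max:
  T AND P = min(a, b) on (0.43, 0.48) = 0.43
  Q OR T = max(a, b) on (0.89, 0.43) = 0.89
  (T AND P) AND (Q OR T) = min(a, b) on (0.43, 0.89) = 0.43
  → value = 0.4300
|0.1935 − 0.4300| = 0.237

0.237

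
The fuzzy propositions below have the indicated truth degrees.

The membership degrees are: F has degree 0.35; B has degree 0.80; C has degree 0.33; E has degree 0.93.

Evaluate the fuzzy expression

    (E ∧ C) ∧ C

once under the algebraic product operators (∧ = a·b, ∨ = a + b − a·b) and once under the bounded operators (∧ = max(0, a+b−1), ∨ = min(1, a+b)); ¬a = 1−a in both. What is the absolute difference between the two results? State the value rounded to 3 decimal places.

Under algebraic product:
  E ∧ C = a·b on (0.9300, 0.3300) = 0.3069
  (E ∧ C) ∧ C = a·b on (0.3069, 0.3300) = 0.1013
  → value = 0.1013
Under bounded:
  E ∧ C = max(0, a+b−1) on (0.93, 0.33) = 0.26
  (E ∧ C) ∧ C = max(0, a+b−1) on (0.26, 0.33) = 0.00
  → value = 0.0000
|0.1013 − 0.0000| = 0.101

0.101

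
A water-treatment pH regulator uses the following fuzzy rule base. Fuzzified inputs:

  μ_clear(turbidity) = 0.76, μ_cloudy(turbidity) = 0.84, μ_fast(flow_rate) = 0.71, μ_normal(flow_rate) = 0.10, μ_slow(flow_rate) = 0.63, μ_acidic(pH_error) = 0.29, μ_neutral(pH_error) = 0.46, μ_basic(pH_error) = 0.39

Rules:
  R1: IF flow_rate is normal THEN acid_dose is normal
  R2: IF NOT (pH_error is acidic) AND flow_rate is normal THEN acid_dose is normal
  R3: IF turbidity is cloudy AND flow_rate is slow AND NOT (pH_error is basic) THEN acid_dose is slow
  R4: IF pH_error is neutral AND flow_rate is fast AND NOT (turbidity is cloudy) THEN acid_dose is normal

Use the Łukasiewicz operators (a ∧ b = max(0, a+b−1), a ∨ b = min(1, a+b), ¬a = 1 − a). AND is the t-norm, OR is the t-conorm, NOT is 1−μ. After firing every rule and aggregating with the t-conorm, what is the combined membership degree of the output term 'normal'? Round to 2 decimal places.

R1: normal=0.10 → w = 0.10
R2: ¬acidic=1−0.29=0.71, normal=0.10; AND[max(0, a+b−1)] → w = 0.00
R3: cloudy=0.84, slow=0.63, ¬basic=1−0.39=0.61; AND[max(0, a+b−1)] → w = 0.08
R4: neutral=0.46, fast=0.71, ¬cloudy=1−0.84=0.16; AND[max(0, a+b−1)] → w = 0.00
Rules with consequent 'normal': {R1, R2, R4} → strengths 0.10, 0.00, 0.00
Aggregate via t-conorm [min(1, a+b)]: 0.10

0.10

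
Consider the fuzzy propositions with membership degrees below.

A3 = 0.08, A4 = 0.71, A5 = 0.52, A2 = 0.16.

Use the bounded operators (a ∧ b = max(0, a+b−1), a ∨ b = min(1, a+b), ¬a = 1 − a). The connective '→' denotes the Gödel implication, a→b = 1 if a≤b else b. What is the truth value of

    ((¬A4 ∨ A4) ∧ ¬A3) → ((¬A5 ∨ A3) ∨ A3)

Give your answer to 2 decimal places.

¬A4 = 1 − 0.71 = 0.29
¬A4 ∨ A4 = min(1, a+b) on (0.29, 0.71) = 1.00
¬A3 = 1 − 0.08 = 0.92
(¬A4 ∨ A4) ∧ ¬A3 = max(0, a+b−1) on (1.00, 0.92) = 0.92
¬A5 = 1 − 0.52 = 0.48
¬A5 ∨ A3 = min(1, a+b) on (0.48, 0.08) = 0.56
(¬A5 ∨ A3) ∨ A3 = min(1, a+b) on (0.56, 0.08) = 0.64
((¬A4 ∨ A4) ∧ ¬A3) → ((¬A5 ∨ A3) ∨ A3)  [Gödel: 1 if a≤b else b] with a=0.92, b=0.64 → 0.64

0.64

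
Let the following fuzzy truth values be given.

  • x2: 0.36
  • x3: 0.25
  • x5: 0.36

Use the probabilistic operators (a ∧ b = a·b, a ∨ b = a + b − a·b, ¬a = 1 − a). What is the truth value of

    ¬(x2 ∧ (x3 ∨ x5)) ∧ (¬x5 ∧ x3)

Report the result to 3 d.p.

x3 ∨ x5 = a + b − a·b on (0.2500, 0.3600) = 0.5200
x2 ∧ (x3 ∨ x5) = a·b on (0.3600, 0.5200) = 0.1872
¬(x2 ∧ (x3 ∨ x5)) = 1 − 0.1872 = 0.8128
¬x5 = 1 − 0.3600 = 0.6400
¬x5 ∧ x3 = a·b on (0.6400, 0.2500) = 0.1600
¬(x2 ∧ (x3 ∨ x5)) ∧ (¬x5 ∧ x3) = a·b on (0.8128, 0.1600) = 0.1300

0.130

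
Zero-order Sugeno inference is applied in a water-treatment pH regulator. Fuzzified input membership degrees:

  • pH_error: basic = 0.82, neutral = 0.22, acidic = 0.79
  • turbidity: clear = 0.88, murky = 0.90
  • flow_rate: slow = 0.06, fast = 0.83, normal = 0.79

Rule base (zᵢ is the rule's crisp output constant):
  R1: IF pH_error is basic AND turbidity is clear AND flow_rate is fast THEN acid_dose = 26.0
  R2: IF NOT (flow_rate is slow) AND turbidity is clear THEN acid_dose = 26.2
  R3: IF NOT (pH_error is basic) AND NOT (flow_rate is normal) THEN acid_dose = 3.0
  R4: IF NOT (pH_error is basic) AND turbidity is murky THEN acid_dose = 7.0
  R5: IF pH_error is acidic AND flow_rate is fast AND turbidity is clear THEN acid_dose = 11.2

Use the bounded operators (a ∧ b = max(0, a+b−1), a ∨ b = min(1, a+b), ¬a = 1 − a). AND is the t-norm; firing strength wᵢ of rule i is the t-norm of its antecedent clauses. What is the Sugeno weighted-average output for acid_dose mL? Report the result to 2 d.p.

R1 (z=26.0): basic=0.82, clear=0.88, fast=0.83; AND[max(0, a+b−1)] → w = 0.53
R2 (z=26.2): ¬slow=1−0.06=0.94, clear=0.88; AND[max(0, a+b−1)] → w = 0.82
R3 (z=3.0): ¬basic=1−0.82=0.18, ¬normal=1−0.79=0.21; AND[max(0, a+b−1)] → w = 0.00
R4 (z=7.0): ¬basic=1−0.82=0.18, murky=0.90; AND[max(0, a+b−1)] → w = 0.08
R5 (z=11.2): acidic=0.79, fast=0.83, clear=0.88; AND[max(0, a+b−1)] → w = 0.50
Weighted average = (0.53·26.0 + 0.82·26.2 + 0.00·3.0 + 0.08·7.0 + 0.50·11.2) / (0.53 + 0.82 + 0.00 + 0.08 + 0.50)
  = 41.4240 / 1.9300 = 21.46

21.46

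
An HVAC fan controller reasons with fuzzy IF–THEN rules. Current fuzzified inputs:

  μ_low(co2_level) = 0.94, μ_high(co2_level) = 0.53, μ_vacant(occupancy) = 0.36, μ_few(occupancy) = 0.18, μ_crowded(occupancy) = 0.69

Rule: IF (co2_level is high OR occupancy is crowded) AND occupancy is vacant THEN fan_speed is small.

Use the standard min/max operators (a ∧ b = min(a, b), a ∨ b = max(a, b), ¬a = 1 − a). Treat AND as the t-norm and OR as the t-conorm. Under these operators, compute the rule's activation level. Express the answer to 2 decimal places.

0.36

firing strength: (high=0.53 OR crowded=0.69) = 0.69; AND[min(a, b)] with vacant=0.36 → w = 0.36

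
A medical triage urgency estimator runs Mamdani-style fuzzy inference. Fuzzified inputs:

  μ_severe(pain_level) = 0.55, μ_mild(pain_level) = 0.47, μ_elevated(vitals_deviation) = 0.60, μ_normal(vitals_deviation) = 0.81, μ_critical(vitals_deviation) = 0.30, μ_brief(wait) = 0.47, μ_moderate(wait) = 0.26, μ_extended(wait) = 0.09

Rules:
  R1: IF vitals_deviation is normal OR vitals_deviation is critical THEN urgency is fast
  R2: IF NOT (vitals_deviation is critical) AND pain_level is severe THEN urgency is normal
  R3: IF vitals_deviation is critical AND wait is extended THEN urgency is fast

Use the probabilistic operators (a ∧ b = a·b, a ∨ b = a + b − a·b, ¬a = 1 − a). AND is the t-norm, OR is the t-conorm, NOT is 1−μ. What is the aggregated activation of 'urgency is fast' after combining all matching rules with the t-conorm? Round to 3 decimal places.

0.871

R1: normal=0.81, critical=0.30; OR[a + b − a·b] → w = 0.8670
R2: ¬critical=1−0.30=0.70, severe=0.55; AND[a·b] → w = 0.3850
R3: critical=0.30, extended=0.09; AND[a·b] → w = 0.0270
Rules with consequent 'fast': {R1, R3} → strengths 0.8670, 0.0270
Aggregate via t-conorm [a + b − a·b]: 0.8706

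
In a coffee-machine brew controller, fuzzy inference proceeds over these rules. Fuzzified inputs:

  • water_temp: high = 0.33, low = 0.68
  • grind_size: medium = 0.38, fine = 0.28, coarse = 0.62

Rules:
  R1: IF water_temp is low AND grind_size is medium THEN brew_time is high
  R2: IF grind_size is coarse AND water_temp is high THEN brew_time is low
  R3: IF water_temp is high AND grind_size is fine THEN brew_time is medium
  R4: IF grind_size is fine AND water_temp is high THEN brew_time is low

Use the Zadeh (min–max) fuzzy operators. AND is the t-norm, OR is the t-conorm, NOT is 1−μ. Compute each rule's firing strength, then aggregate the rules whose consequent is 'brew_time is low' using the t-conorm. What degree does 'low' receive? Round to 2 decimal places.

0.33

R1: low=0.68, medium=0.38; AND[min(a, b)] → w = 0.38
R2: coarse=0.62, high=0.33; AND[min(a, b)] → w = 0.33
R3: high=0.33, fine=0.28; AND[min(a, b)] → w = 0.28
R4: fine=0.28, high=0.33; AND[min(a, b)] → w = 0.28
Rules with consequent 'low': {R2, R4} → strengths 0.33, 0.28
Aggregate via t-conorm [max(a, b)]: 0.33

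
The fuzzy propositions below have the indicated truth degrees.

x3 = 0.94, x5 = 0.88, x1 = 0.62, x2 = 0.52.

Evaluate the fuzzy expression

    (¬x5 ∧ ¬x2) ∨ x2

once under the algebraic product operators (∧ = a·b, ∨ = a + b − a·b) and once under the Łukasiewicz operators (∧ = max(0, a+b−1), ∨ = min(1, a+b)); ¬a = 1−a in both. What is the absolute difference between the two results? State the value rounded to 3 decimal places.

0.028

Under algebraic product:
  ¬x5 = 1 − 0.8800 = 0.1200
  ¬x2 = 1 − 0.5200 = 0.4800
  ¬x5 ∧ ¬x2 = a·b on (0.1200, 0.4800) = 0.0576
  (¬x5 ∧ ¬x2) ∨ x2 = a + b − a·b on (0.0576, 0.5200) = 0.5476
  → value = 0.5476
Under Łukasiewicz:
  ¬x5 = 1 − 0.88 = 0.12
  ¬x2 = 1 − 0.52 = 0.48
  ¬x5 ∧ ¬x2 = max(0, a+b−1) on (0.12, 0.48) = 0.00
  (¬x5 ∧ ¬x2) ∨ x2 = min(1, a+b) on (0.00, 0.52) = 0.52
  → value = 0.5200
|0.5476 − 0.5200| = 0.028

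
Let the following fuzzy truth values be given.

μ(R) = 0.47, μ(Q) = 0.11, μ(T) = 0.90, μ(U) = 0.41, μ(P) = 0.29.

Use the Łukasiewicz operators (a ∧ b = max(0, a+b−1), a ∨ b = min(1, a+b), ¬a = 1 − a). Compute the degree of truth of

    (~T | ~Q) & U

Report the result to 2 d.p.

0.40

~T = 1 − 0.90 = 0.10
~Q = 1 − 0.11 = 0.89
~T | ~Q = min(1, a+b) on (0.10, 0.89) = 0.99
(~T | ~Q) & U = max(0, a+b−1) on (0.99, 0.41) = 0.40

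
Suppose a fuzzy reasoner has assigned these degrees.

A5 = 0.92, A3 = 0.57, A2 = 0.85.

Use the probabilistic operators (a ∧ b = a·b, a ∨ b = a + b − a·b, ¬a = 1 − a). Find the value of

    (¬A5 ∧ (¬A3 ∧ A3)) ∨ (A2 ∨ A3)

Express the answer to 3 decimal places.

0.937

¬A5 = 1 − 0.9200 = 0.0800
¬A3 = 1 − 0.5700 = 0.4300
¬A3 ∧ A3 = a·b on (0.4300, 0.5700) = 0.2451
¬A5 ∧ (¬A3 ∧ A3) = a·b on (0.0800, 0.2451) = 0.0196
A2 ∨ A3 = a + b − a·b on (0.8500, 0.5700) = 0.9355
(¬A5 ∧ (¬A3 ∧ A3)) ∨ (A2 ∨ A3) = a + b − a·b on (0.0196, 0.9355) = 0.9368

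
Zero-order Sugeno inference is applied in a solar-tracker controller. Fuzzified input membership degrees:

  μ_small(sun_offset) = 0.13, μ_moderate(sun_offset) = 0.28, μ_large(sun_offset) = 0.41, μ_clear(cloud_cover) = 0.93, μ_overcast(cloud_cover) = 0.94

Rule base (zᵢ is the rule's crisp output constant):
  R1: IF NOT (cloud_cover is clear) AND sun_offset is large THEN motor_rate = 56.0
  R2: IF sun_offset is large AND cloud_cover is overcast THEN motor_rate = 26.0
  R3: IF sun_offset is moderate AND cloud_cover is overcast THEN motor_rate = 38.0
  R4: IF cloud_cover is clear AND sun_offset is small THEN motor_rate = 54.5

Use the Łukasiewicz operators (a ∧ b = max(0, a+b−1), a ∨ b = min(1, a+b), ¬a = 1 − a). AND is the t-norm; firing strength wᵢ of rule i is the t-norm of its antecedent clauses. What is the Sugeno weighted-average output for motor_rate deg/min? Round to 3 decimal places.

32.905

R1 (z=56.0): ¬clear=1−0.93=0.07, large=0.41; AND[max(0, a+b−1)] → w = 0.00
R2 (z=26.0): large=0.41, overcast=0.94; AND[max(0, a+b−1)] → w = 0.35
R3 (z=38.0): moderate=0.28, overcast=0.94; AND[max(0, a+b−1)] → w = 0.22
R4 (z=54.5): clear=0.93, small=0.13; AND[max(0, a+b−1)] → w = 0.06
Weighted average = (0.00·56.0 + 0.35·26.0 + 0.22·38.0 + 0.06·54.5) / (0.00 + 0.35 + 0.22 + 0.06)
  = 20.7300 / 0.6300 = 32.905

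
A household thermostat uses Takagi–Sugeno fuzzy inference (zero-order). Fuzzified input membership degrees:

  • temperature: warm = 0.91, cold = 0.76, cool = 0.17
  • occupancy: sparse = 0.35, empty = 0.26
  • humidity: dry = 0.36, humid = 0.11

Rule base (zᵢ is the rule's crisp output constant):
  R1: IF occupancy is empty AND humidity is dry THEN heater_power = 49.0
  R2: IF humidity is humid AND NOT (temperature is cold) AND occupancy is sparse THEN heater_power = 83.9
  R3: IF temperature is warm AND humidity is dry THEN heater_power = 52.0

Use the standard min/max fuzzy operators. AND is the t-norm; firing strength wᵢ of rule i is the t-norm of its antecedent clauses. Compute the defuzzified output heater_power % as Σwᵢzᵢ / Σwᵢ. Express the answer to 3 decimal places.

55.738

R1 (z=49.0): empty=0.26, dry=0.36; AND[min(a, b)] → w = 0.26
R2 (z=83.9): humid=0.11, ¬cold=1−0.76=0.24, sparse=0.35; AND[min(a, b)] → w = 0.11
R3 (z=52.0): warm=0.91, dry=0.36; AND[min(a, b)] → w = 0.36
Weighted average = (0.26·49.0 + 0.11·83.9 + 0.36·52.0) / (0.26 + 0.11 + 0.36)
  = 40.6890 / 0.7300 = 55.738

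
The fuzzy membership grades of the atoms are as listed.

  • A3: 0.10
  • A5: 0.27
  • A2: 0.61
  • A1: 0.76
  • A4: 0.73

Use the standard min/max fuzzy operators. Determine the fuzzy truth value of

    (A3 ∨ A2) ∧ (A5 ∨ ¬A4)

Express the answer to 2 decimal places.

A3 ∨ A2 = max(a, b) on (0.10, 0.61) = 0.61
¬A4 = 1 − 0.73 = 0.27
A5 ∨ ¬A4 = max(a, b) on (0.27, 0.27) = 0.27
(A3 ∨ A2) ∧ (A5 ∨ ¬A4) = min(a, b) on (0.61, 0.27) = 0.27

0.27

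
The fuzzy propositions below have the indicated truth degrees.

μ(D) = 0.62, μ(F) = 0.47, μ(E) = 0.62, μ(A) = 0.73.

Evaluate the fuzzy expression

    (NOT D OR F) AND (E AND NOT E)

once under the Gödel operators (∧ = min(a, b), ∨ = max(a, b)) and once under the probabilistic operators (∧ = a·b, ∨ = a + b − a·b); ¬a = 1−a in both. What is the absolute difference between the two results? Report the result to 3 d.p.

Under Gödel:
  NOT D = 1 − 0.62 = 0.38
  NOT D OR F = max(a, b) on (0.38, 0.47) = 0.47
  NOT E = 1 − 0.62 = 0.38
  E AND NOT E = min(a, b) on (0.62, 0.38) = 0.38
  (NOT D OR F) AND (E AND NOT E) = min(a, b) on (0.47, 0.38) = 0.38
  → value = 0.3800
Under probabilistic:
  NOT D = 1 − 0.6200 = 0.3800
  NOT D OR F = a + b − a·b on (0.3800, 0.4700) = 0.6714
  NOT E = 1 − 0.6200 = 0.3800
  E AND NOT E = a·b on (0.6200, 0.3800) = 0.2356
  (NOT D OR F) AND (E AND NOT E) = a·b on (0.6714, 0.2356) = 0.1582
  → value = 0.1582
|0.3800 − 0.1582| = 0.222

0.222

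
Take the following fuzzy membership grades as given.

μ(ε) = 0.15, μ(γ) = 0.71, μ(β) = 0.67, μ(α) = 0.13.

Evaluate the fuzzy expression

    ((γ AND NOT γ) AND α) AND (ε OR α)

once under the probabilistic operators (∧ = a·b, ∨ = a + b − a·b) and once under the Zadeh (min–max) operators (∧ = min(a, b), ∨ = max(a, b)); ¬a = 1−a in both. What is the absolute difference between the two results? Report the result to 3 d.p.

0.123

Under probabilistic:
  NOT γ = 1 − 0.7100 = 0.2900
  γ AND NOT γ = a·b on (0.7100, 0.2900) = 0.2059
  (γ AND NOT γ) AND α = a·b on (0.2059, 0.1300) = 0.0268
  ε OR α = a + b − a·b on (0.1500, 0.1300) = 0.2605
  ((γ AND NOT γ) AND α) AND (ε OR α) = a·b on (0.0268, 0.2605) = 0.0070
  → value = 0.0070
Under Zadeh (min–max):
  NOT γ = 1 − 0.71 = 0.29
  γ AND NOT γ = min(a, b) on (0.71, 0.29) = 0.29
  (γ AND NOT γ) AND α = min(a, b) on (0.29, 0.13) = 0.13
  ε OR α = max(a, b) on (0.15, 0.13) = 0.15
  ((γ AND NOT γ) AND α) AND (ε OR α) = min(a, b) on (0.13, 0.15) = 0.13
  → value = 0.1300
|0.0070 − 0.1300| = 0.123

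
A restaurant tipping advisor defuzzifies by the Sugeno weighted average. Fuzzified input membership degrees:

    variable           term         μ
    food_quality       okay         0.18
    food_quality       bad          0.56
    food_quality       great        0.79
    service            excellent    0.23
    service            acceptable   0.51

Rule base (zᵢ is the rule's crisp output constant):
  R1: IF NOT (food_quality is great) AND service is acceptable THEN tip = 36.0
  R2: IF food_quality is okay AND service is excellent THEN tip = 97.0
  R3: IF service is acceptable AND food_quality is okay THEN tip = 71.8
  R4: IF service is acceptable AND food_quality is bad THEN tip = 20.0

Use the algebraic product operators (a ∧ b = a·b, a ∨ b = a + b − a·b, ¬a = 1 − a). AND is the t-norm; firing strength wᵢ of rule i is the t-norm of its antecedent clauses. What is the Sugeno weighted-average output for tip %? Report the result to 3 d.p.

38.362

R1 (z=36.0): ¬great=1−0.79=0.21, acceptable=0.51; AND[a·b] → w = 0.1071
R2 (z=97.0): okay=0.18, excellent=0.23; AND[a·b] → w = 0.0414
R3 (z=71.8): acceptable=0.51, okay=0.18; AND[a·b] → w = 0.0918
R4 (z=20.0): acceptable=0.51, bad=0.56; AND[a·b] → w = 0.2856
Weighted average = (0.1071·36.0 + 0.0414·97.0 + 0.0918·71.8 + 0.2856·20.0) / (0.1071 + 0.0414 + 0.0918 + 0.2856)
  = 20.1746 / 0.5259 = 38.362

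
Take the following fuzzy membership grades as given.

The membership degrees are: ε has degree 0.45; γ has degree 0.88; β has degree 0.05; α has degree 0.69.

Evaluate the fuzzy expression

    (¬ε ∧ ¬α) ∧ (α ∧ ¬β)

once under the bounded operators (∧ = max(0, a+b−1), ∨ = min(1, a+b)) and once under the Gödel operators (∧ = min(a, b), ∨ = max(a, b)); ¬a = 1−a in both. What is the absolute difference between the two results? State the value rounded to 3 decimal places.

Under bounded:
  ¬ε = 1 − 0.45 = 0.55
  ¬α = 1 − 0.69 = 0.31
  ¬ε ∧ ¬α = max(0, a+b−1) on (0.55, 0.31) = 0.00
  ¬β = 1 − 0.05 = 0.95
  α ∧ ¬β = max(0, a+b−1) on (0.69, 0.95) = 0.64
  (¬ε ∧ ¬α) ∧ (α ∧ ¬β) = max(0, a+b−1) on (0.00, 0.64) = 0.00
  → value = 0.0000
Under Gödel:
  ¬ε = 1 − 0.45 = 0.55
  ¬α = 1 − 0.69 = 0.31
  ¬ε ∧ ¬α = min(a, b) on (0.55, 0.31) = 0.31
  ¬β = 1 − 0.05 = 0.95
  α ∧ ¬β = min(a, b) on (0.69, 0.95) = 0.69
  (¬ε ∧ ¬α) ∧ (α ∧ ¬β) = min(a, b) on (0.31, 0.69) = 0.31
  → value = 0.3100
|0.0000 − 0.3100| = 0.310

0.310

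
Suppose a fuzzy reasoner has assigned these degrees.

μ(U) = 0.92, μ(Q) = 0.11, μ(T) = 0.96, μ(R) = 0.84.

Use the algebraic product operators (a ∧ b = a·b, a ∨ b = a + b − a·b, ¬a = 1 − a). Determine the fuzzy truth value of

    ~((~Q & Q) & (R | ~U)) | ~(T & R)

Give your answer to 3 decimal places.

~Q = 1 − 0.1100 = 0.8900
~Q & Q = a·b on (0.8900, 0.1100) = 0.0979
~U = 1 − 0.9200 = 0.0800
R | ~U = a + b − a·b on (0.8400, 0.0800) = 0.8528
(~Q & Q) & (R | ~U) = a·b on (0.0979, 0.8528) = 0.0835
~((~Q & Q) & (R | ~U)) = 1 − 0.0835 = 0.9165
T & R = a·b on (0.9600, 0.8400) = 0.8064
~(T & R) = 1 − 0.8064 = 0.1936
~((~Q & Q) & (R | ~U)) | ~(T & R) = a + b − a·b on (0.9165, 0.1936) = 0.9327

0.933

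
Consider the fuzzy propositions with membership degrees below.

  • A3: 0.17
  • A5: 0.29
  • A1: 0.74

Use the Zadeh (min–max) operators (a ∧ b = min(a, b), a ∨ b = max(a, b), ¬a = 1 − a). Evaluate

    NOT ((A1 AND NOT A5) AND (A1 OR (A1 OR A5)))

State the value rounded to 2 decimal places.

NOT A5 = 1 − 0.29 = 0.71
A1 AND NOT A5 = min(a, b) on (0.74, 0.71) = 0.71
A1 OR A5 = max(a, b) on (0.74, 0.29) = 0.74
A1 OR (A1 OR A5) = max(a, b) on (0.74, 0.74) = 0.74
(A1 AND NOT A5) AND (A1 OR (A1 OR A5)) = min(a, b) on (0.71, 0.74) = 0.71
NOT ((A1 AND NOT A5) AND (A1 OR (A1 OR A5))) = 1 − 0.71 = 0.29

0.29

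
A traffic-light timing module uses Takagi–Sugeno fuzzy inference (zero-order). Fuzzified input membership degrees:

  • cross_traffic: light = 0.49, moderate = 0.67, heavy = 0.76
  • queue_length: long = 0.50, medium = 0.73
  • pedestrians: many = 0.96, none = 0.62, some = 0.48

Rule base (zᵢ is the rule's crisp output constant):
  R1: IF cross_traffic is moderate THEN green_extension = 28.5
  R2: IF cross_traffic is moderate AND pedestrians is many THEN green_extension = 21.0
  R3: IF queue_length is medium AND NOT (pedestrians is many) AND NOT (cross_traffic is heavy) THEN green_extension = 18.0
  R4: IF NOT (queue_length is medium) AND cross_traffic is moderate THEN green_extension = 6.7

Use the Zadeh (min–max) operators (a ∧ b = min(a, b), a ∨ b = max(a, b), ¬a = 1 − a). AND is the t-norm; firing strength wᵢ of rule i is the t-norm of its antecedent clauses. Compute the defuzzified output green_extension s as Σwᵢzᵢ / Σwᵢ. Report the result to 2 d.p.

21.63

R1 (z=28.5): moderate=0.67 → w = 0.67
R2 (z=21.0): moderate=0.67, many=0.96; AND[min(a, b)] → w = 0.67
R3 (z=18.0): medium=0.73, ¬many=1−0.96=0.04, ¬heavy=1−0.76=0.24; AND[min(a, b)] → w = 0.04
R4 (z=6.7): ¬medium=1−0.73=0.27, moderate=0.67; AND[min(a, b)] → w = 0.27
Weighted average = (0.67·28.5 + 0.67·21.0 + 0.04·18.0 + 0.27·6.7) / (0.67 + 0.67 + 0.04 + 0.27)
  = 35.6940 / 1.6500 = 21.63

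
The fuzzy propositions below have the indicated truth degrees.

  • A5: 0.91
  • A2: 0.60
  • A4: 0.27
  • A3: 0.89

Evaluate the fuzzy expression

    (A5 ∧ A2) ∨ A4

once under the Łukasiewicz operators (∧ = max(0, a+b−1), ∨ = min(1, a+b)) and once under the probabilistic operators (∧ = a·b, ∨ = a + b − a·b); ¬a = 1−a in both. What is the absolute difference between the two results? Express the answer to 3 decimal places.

Under Łukasiewicz:
  A5 ∧ A2 = max(0, a+b−1) on (0.91, 0.60) = 0.51
  (A5 ∧ A2) ∨ A4 = min(1, a+b) on (0.51, 0.27) = 0.78
  → value = 0.7800
Under probabilistic:
  A5 ∧ A2 = a·b on (0.9100, 0.6000) = 0.5460
  (A5 ∧ A2) ∨ A4 = a + b − a·b on (0.5460, 0.2700) = 0.6686
  → value = 0.6686
|0.7800 − 0.6686| = 0.111

0.111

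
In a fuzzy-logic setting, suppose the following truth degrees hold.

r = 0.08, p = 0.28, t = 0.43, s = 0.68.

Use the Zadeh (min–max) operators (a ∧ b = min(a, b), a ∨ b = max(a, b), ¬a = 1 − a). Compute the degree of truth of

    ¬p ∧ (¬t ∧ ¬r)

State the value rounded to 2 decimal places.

0.57

¬p = 1 − 0.28 = 0.72
¬t = 1 − 0.43 = 0.57
¬r = 1 − 0.08 = 0.92
¬t ∧ ¬r = min(a, b) on (0.57, 0.92) = 0.57
¬p ∧ (¬t ∧ ¬r) = min(a, b) on (0.72, 0.57) = 0.57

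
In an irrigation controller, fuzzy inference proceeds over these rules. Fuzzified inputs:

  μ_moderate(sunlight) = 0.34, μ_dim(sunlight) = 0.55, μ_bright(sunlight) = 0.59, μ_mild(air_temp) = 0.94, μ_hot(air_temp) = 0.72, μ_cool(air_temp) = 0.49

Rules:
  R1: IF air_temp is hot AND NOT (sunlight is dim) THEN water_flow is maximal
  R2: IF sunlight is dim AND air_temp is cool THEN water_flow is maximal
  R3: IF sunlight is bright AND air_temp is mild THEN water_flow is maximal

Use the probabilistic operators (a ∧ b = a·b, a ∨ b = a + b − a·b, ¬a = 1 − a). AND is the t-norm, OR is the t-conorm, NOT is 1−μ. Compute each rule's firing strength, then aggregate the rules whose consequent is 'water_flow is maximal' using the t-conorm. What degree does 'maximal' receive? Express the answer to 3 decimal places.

0.780

R1: hot=0.72, ¬dim=1−0.55=0.45; AND[a·b] → w = 0.3240
R2: dim=0.55, cool=0.49; AND[a·b] → w = 0.2695
R3: bright=0.59, mild=0.94; AND[a·b] → w = 0.5546
Rules with consequent 'maximal': {R1, R2, R3} → strengths 0.3240, 0.2695, 0.5546
Aggregate via t-conorm [a + b − a·b]: 0.7801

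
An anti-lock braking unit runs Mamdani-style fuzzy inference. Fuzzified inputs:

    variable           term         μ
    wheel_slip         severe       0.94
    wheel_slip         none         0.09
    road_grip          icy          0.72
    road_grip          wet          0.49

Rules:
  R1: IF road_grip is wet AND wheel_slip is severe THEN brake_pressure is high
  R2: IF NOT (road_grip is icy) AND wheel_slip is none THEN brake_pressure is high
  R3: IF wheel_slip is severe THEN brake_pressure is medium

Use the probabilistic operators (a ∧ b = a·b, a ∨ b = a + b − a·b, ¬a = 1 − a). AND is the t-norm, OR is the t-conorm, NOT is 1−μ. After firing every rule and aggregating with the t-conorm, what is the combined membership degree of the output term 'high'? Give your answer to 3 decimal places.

0.474

R1: wet=0.49, severe=0.94; AND[a·b] → w = 0.4606
R2: ¬icy=1−0.72=0.28, none=0.09; AND[a·b] → w = 0.0252
R3: severe=0.94 → w = 0.9400
Rules with consequent 'high': {R1, R2} → strengths 0.4606, 0.0252
Aggregate via t-conorm [a + b − a·b]: 0.4742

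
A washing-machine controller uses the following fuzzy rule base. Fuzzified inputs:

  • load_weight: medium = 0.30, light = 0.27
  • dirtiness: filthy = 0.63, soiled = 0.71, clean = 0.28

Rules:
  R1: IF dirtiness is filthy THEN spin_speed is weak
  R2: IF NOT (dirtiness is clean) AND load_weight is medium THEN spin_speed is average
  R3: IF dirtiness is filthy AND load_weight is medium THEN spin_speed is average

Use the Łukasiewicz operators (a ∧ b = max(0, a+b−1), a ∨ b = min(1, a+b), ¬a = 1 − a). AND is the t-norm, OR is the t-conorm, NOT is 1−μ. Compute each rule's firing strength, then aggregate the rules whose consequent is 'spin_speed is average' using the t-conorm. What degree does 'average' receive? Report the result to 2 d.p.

R1: filthy=0.63 → w = 0.63
R2: ¬clean=1−0.28=0.72, medium=0.30; AND[max(0, a+b−1)] → w = 0.02
R3: filthy=0.63, medium=0.30; AND[max(0, a+b−1)] → w = 0.00
Rules with consequent 'average': {R2, R3} → strengths 0.02, 0.00
Aggregate via t-conorm [min(1, a+b)]: 0.02

0.02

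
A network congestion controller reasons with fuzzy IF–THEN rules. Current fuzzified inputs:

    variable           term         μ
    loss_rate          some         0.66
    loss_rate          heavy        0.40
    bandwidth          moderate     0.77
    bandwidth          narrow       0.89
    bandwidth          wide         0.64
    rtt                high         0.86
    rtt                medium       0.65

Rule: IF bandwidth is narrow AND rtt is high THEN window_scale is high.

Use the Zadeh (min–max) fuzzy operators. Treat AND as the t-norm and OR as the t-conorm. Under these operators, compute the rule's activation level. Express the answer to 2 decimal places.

firing strength: narrow=0.89, high=0.86; AND[min(a, b)] → w = 0.86

0.86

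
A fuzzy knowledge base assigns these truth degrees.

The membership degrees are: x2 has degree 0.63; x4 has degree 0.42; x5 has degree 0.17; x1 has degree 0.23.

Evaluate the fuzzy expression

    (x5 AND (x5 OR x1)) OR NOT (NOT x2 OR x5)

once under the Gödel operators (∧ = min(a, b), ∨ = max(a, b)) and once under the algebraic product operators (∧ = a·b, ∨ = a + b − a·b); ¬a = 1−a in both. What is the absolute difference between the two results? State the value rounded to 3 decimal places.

0.078

Under Gödel:
  x5 OR x1 = max(a, b) on (0.17, 0.23) = 0.23
  x5 AND (x5 OR x1) = min(a, b) on (0.17, 0.23) = 0.17
  NOT x2 = 1 − 0.63 = 0.37
  NOT x2 OR x5 = max(a, b) on (0.37, 0.17) = 0.37
  NOT (NOT x2 OR x5) = 1 − 0.37 = 0.63
  (x5 AND (x5 OR x1)) OR NOT (NOT x2 OR x5) = max(a, b) on (0.17, 0.63) = 0.63
  → value = 0.6300
Under algebraic product:
  x5 OR x1 = a + b − a·b on (0.1700, 0.2300) = 0.3609
  x5 AND (x5 OR x1) = a·b on (0.1700, 0.3609) = 0.0614
  NOT x2 = 1 − 0.6300 = 0.3700
  NOT x2 OR x5 = a + b − a·b on (0.3700, 0.1700) = 0.4771
  NOT (NOT x2 OR x5) = 1 − 0.4771 = 0.5229
  (x5 AND (x5 OR x1)) OR NOT (NOT x2 OR x5) = a + b − a·b on (0.0614, 0.5229) = 0.5522
  → value = 0.5522
|0.6300 − 0.5522| = 0.078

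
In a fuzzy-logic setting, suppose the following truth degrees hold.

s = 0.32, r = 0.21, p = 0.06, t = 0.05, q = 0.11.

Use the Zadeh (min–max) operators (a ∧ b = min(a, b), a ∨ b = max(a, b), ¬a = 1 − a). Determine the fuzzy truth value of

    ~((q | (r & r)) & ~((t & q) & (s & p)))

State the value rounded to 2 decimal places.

0.79

r & r = min(a, b) on (0.21, 0.21) = 0.21
q | (r & r) = max(a, b) on (0.11, 0.21) = 0.21
t & q = min(a, b) on (0.05, 0.11) = 0.05
s & p = min(a, b) on (0.32, 0.06) = 0.06
(t & q) & (s & p) = min(a, b) on (0.05, 0.06) = 0.05
~((t & q) & (s & p)) = 1 − 0.05 = 0.95
(q | (r & r)) & ~((t & q) & (s & p)) = min(a, b) on (0.21, 0.95) = 0.21
~((q | (r & r)) & ~((t & q) & (s & p))) = 1 − 0.21 = 0.79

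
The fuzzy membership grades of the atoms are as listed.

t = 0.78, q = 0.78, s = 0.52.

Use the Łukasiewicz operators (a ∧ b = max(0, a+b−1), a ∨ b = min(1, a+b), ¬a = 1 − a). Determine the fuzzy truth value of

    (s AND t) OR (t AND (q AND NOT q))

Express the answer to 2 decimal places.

s AND t = max(0, a+b−1) on (0.52, 0.78) = 0.30
NOT q = 1 − 0.78 = 0.22
q AND NOT q = max(0, a+b−1) on (0.78, 0.22) = 0.00
t AND (q AND NOT q) = max(0, a+b−1) on (0.78, 0.00) = 0.00
(s AND t) OR (t AND (q AND NOT q)) = min(1, a+b) on (0.30, 0.00) = 0.30

0.30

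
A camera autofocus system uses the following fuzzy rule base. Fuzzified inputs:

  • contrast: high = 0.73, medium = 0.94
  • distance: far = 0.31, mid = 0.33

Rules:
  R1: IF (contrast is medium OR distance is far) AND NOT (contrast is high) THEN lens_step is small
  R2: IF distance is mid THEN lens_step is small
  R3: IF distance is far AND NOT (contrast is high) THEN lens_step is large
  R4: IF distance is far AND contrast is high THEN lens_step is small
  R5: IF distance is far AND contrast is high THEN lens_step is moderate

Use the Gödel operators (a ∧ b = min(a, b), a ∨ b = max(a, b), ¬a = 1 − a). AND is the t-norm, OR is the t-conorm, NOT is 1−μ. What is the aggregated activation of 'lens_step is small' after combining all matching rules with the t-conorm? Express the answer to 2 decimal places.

0.33

R1: (medium=0.94 OR far=0.31) = 0.94; AND[min(a, b)] with ¬high=1−0.73=0.27 → w = 0.27
R2: mid=0.33 → w = 0.33
R3: far=0.31, ¬high=1−0.73=0.27; AND[min(a, b)] → w = 0.27
R4: far=0.31, high=0.73; AND[min(a, b)] → w = 0.31
R5: far=0.31, high=0.73; AND[min(a, b)] → w = 0.31
Rules with consequent 'small': {R1, R2, R4} → strengths 0.27, 0.33, 0.31
Aggregate via t-conorm [max(a, b)]: 0.33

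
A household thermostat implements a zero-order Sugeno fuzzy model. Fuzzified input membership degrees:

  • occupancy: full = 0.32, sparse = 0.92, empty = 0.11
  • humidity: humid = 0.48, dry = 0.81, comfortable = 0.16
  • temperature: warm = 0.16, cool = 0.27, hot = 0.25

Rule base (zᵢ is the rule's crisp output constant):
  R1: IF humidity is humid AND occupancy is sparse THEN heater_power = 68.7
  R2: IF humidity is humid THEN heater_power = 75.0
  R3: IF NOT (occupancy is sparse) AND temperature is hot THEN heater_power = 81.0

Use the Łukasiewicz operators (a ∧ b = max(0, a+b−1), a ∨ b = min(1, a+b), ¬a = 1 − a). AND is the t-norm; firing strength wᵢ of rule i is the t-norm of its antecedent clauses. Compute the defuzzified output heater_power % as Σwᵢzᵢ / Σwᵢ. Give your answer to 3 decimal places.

R1 (z=68.7): humid=0.48, sparse=0.92; AND[max(0, a+b−1)] → w = 0.40
R2 (z=75.0): humid=0.48 → w = 0.48
R3 (z=81.0): ¬sparse=1−0.92=0.08, hot=0.25; AND[max(0, a+b−1)] → w = 0.00
Weighted average = (0.40·68.7 + 0.48·75.0 + 0.00·81.0) / (0.40 + 0.48 + 0.00)
  = 63.4800 / 0.8800 = 72.136

72.136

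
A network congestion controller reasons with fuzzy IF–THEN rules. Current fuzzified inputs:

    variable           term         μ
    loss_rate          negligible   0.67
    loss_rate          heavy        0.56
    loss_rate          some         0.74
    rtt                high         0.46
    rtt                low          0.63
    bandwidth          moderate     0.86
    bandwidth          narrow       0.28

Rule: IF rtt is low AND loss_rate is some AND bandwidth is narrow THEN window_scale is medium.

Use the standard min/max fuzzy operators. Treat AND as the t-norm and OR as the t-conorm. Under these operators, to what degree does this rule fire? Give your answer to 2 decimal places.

firing strength: low=0.63, some=0.74, narrow=0.28; AND[min(a, b)] → w = 0.28

0.28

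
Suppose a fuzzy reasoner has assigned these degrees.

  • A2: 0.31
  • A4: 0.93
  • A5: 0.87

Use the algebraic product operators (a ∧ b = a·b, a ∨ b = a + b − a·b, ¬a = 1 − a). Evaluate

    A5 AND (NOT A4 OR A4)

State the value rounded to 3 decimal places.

0.813

NOT A4 = 1 − 0.9300 = 0.0700
NOT A4 OR A4 = a + b − a·b on (0.0700, 0.9300) = 0.9349
A5 AND (NOT A4 OR A4) = a·b on (0.8700, 0.9349) = 0.8134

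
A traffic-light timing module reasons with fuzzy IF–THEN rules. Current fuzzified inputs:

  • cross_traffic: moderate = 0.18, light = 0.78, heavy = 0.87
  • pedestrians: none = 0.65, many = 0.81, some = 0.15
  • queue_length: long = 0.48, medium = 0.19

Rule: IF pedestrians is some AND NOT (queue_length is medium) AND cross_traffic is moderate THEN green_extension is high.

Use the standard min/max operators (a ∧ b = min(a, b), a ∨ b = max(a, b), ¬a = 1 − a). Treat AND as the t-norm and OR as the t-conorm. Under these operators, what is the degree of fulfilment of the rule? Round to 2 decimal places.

0.15

firing strength: some=0.15, ¬medium=1−0.19=0.81, moderate=0.18; AND[min(a, b)] → w = 0.15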